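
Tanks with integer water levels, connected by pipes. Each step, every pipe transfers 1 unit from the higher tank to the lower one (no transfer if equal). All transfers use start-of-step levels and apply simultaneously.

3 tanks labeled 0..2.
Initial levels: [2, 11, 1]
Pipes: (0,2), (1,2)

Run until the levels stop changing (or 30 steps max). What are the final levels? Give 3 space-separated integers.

Answer: 4 4 6

Derivation:
Step 1: flows [0->2,1->2] -> levels [1 10 3]
Step 2: flows [2->0,1->2] -> levels [2 9 3]
Step 3: flows [2->0,1->2] -> levels [3 8 3]
Step 4: flows [0=2,1->2] -> levels [3 7 4]
Step 5: flows [2->0,1->2] -> levels [4 6 4]
Step 6: flows [0=2,1->2] -> levels [4 5 5]
Step 7: flows [2->0,1=2] -> levels [5 5 4]
Step 8: flows [0->2,1->2] -> levels [4 4 6]
Step 9: flows [2->0,2->1] -> levels [5 5 4]
  -> period-2 cycle: step 9 state = step 7 state; never stabilizes
  -> state at step 30: (30-7) mod 2 = 1, same as step 8 -> [4 4 6]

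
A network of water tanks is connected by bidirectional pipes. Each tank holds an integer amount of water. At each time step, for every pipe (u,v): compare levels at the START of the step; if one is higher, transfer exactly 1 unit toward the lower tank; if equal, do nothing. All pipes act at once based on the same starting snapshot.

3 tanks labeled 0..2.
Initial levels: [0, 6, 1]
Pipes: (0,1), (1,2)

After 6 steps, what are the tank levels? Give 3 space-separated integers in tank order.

Step 1: flows [1->0,1->2] -> levels [1 4 2]
Step 2: flows [1->0,1->2] -> levels [2 2 3]
Step 3: flows [0=1,2->1] -> levels [2 3 2]
Step 4: flows [1->0,1->2] -> levels [3 1 3]
Step 5: flows [0->1,2->1] -> levels [2 3 2]
  -> period-2 cycle: step 5 state = step 3 state
  -> state at step 6: (6-3) mod 2 = 1, same as step 4 -> [3 1 3]

Answer: 3 1 3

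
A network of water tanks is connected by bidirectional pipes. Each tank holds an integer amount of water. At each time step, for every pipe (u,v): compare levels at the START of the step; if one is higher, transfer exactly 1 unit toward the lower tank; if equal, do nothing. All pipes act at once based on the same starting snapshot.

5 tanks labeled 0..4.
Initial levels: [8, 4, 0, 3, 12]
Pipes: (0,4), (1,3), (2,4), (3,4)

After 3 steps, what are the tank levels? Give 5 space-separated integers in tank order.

Answer: 8 5 3 5 6

Derivation:
Step 1: flows [4->0,1->3,4->2,4->3] -> levels [9 3 1 5 9]
Step 2: flows [0=4,3->1,4->2,4->3] -> levels [9 4 2 5 7]
Step 3: flows [0->4,3->1,4->2,4->3] -> levels [8 5 3 5 6]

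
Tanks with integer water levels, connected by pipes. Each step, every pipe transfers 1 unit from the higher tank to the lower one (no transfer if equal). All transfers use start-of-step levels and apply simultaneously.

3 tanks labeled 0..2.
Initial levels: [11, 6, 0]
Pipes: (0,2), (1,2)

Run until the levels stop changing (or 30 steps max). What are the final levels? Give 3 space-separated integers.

Step 1: flows [0->2,1->2] -> levels [10 5 2]
Step 2: flows [0->2,1->2] -> levels [9 4 4]
Step 3: flows [0->2,1=2] -> levels [8 4 5]
Step 4: flows [0->2,2->1] -> levels [7 5 5]
Step 5: flows [0->2,1=2] -> levels [6 5 6]
Step 6: flows [0=2,2->1] -> levels [6 6 5]
Step 7: flows [0->2,1->2] -> levels [5 5 7]
Step 8: flows [2->0,2->1] -> levels [6 6 5]
  -> period-2 cycle: step 8 state = step 6 state; never stabilizes
  -> state at step 30: (30-6) mod 2 = 0, same as step 6 -> [6 6 5]

Answer: 6 6 5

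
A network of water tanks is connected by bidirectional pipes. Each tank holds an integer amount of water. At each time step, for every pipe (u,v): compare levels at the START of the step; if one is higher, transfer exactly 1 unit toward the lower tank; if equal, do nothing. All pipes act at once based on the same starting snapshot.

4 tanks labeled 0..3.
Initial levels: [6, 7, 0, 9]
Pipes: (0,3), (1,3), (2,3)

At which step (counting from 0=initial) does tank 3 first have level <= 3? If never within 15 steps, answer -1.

Step 1: flows [3->0,3->1,3->2] -> levels [7 8 1 6]
Step 2: flows [0->3,1->3,3->2] -> levels [6 7 2 7]
Step 3: flows [3->0,1=3,3->2] -> levels [7 7 3 5]
Step 4: flows [0->3,1->3,3->2] -> levels [6 6 4 6]
Step 5: flows [0=3,1=3,3->2] -> levels [6 6 5 5]
Step 6: flows [0->3,1->3,2=3] -> levels [5 5 5 7]
Step 7: flows [3->0,3->1,3->2] -> levels [6 6 6 4]
Step 8: flows [0->3,1->3,2->3] -> levels [5 5 5 7]
  -> period-2 cycle (repeats step 6); tank 3 never drops to <=3
Tank 3 never reaches <=3 within 15 steps

Answer: -1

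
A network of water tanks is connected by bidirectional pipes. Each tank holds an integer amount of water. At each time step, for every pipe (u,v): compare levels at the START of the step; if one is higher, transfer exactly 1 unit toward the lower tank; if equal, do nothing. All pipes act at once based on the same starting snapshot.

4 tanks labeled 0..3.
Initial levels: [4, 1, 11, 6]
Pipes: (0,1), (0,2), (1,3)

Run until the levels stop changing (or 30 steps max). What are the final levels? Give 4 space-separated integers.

Answer: 5 6 6 5

Derivation:
Step 1: flows [0->1,2->0,3->1] -> levels [4 3 10 5]
Step 2: flows [0->1,2->0,3->1] -> levels [4 5 9 4]
Step 3: flows [1->0,2->0,1->3] -> levels [6 3 8 5]
Step 4: flows [0->1,2->0,3->1] -> levels [6 5 7 4]
Step 5: flows [0->1,2->0,1->3] -> levels [6 5 6 5]
Step 6: flows [0->1,0=2,1=3] -> levels [5 6 6 5]
Step 7: flows [1->0,2->0,1->3] -> levels [7 4 5 6]
Step 8: flows [0->1,0->2,3->1] -> levels [5 6 6 5]
  -> period-2 cycle: step 8 state = step 6 state; never stabilizes
  -> state at step 30: (30-6) mod 2 = 0, same as step 6 -> [5 6 6 5]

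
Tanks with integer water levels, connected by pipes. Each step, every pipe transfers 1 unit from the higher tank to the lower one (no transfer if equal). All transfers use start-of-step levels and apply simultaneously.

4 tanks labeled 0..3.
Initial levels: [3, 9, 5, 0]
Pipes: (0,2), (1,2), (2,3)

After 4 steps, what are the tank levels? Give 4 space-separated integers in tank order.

Step 1: flows [2->0,1->2,2->3] -> levels [4 8 4 1]
Step 2: flows [0=2,1->2,2->3] -> levels [4 7 4 2]
Step 3: flows [0=2,1->2,2->3] -> levels [4 6 4 3]
Step 4: flows [0=2,1->2,2->3] -> levels [4 5 4 4]

Answer: 4 5 4 4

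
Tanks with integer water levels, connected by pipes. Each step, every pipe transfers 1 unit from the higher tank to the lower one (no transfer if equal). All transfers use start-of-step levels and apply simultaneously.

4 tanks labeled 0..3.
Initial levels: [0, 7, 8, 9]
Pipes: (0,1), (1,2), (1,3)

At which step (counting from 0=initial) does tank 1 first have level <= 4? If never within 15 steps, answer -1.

Step 1: flows [1->0,2->1,3->1] -> levels [1 8 7 8]
Step 2: flows [1->0,1->2,1=3] -> levels [2 6 8 8]
Step 3: flows [1->0,2->1,3->1] -> levels [3 7 7 7]
Step 4: flows [1->0,1=2,1=3] -> levels [4 6 7 7]
Step 5: flows [1->0,2->1,3->1] -> levels [5 7 6 6]
Step 6: flows [1->0,1->2,1->3] -> levels [6 4 7 7]
Tank 1 first reaches <=4 at step 6

Answer: 6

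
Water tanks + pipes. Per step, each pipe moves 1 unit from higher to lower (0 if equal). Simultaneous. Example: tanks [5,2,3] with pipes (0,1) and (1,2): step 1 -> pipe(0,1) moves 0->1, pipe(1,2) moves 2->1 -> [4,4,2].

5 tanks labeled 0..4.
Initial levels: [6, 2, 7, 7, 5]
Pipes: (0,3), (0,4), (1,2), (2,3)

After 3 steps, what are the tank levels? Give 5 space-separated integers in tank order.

Step 1: flows [3->0,0->4,2->1,2=3] -> levels [6 3 6 6 6]
Step 2: flows [0=3,0=4,2->1,2=3] -> levels [6 4 5 6 6]
Step 3: flows [0=3,0=4,2->1,3->2] -> levels [6 5 5 5 6]

Answer: 6 5 5 5 6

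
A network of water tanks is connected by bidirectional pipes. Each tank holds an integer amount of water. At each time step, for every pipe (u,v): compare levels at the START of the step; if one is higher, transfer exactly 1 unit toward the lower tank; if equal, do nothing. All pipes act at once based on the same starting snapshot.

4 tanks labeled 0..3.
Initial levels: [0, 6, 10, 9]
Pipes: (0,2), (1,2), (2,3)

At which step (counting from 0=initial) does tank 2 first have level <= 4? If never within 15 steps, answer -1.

Step 1: flows [2->0,2->1,2->3] -> levels [1 7 7 10]
Step 2: flows [2->0,1=2,3->2] -> levels [2 7 7 9]
Step 3: flows [2->0,1=2,3->2] -> levels [3 7 7 8]
Step 4: flows [2->0,1=2,3->2] -> levels [4 7 7 7]
Step 5: flows [2->0,1=2,2=3] -> levels [5 7 6 7]
Step 6: flows [2->0,1->2,3->2] -> levels [6 6 7 6]
Step 7: flows [2->0,2->1,2->3] -> levels [7 7 4 7]
Tank 2 first reaches <=4 at step 7

Answer: 7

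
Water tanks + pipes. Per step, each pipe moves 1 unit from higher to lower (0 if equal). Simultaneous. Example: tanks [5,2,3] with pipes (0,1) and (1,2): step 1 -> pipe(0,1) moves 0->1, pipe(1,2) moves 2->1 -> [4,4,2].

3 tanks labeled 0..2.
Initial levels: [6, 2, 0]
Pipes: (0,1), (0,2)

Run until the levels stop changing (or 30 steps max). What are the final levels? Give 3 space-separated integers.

Answer: 2 3 3

Derivation:
Step 1: flows [0->1,0->2] -> levels [4 3 1]
Step 2: flows [0->1,0->2] -> levels [2 4 2]
Step 3: flows [1->0,0=2] -> levels [3 3 2]
Step 4: flows [0=1,0->2] -> levels [2 3 3]
Step 5: flows [1->0,2->0] -> levels [4 2 2]
Step 6: flows [0->1,0->2] -> levels [2 3 3]
  -> period-2 cycle: step 6 state = step 4 state; never stabilizes
  -> state at step 30: (30-4) mod 2 = 0, same as step 4 -> [2 3 3]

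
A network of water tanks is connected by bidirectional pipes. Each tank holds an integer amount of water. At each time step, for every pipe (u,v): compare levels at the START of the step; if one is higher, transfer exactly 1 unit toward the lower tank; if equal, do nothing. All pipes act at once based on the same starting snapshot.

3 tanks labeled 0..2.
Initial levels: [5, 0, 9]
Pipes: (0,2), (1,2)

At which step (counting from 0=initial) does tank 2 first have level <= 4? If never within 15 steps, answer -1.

Answer: 5

Derivation:
Step 1: flows [2->0,2->1] -> levels [6 1 7]
Step 2: flows [2->0,2->1] -> levels [7 2 5]
Step 3: flows [0->2,2->1] -> levels [6 3 5]
Step 4: flows [0->2,2->1] -> levels [5 4 5]
Step 5: flows [0=2,2->1] -> levels [5 5 4]
Tank 2 first reaches <=4 at step 5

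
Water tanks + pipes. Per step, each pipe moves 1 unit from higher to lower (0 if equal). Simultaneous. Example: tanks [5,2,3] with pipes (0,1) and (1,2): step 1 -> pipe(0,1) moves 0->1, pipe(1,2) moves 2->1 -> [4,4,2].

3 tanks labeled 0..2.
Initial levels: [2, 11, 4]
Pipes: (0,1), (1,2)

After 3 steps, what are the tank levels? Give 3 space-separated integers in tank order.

Step 1: flows [1->0,1->2] -> levels [3 9 5]
Step 2: flows [1->0,1->2] -> levels [4 7 6]
Step 3: flows [1->0,1->2] -> levels [5 5 7]

Answer: 5 5 7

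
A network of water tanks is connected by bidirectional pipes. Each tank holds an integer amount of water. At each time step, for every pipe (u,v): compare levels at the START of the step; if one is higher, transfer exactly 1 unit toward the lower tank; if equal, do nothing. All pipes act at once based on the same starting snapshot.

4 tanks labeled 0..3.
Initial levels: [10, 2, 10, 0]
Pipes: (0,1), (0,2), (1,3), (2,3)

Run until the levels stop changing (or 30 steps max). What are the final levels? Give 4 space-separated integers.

Step 1: flows [0->1,0=2,1->3,2->3] -> levels [9 2 9 2]
Step 2: flows [0->1,0=2,1=3,2->3] -> levels [8 3 8 3]
Step 3: flows [0->1,0=2,1=3,2->3] -> levels [7 4 7 4]
Step 4: flows [0->1,0=2,1=3,2->3] -> levels [6 5 6 5]
Step 5: flows [0->1,0=2,1=3,2->3] -> levels [5 6 5 6]
Step 6: flows [1->0,0=2,1=3,3->2] -> levels [6 5 6 5]
  -> period-2 cycle: step 6 state = step 4 state; never stabilizes
  -> state at step 30: (30-4) mod 2 = 0, same as step 4 -> [6 5 6 5]

Answer: 6 5 6 5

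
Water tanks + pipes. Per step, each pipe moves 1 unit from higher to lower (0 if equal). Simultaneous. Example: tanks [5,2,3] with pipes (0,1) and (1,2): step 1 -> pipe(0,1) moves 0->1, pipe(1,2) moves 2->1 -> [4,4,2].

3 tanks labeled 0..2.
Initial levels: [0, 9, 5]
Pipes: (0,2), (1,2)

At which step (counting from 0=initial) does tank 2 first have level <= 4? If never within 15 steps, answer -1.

Step 1: flows [2->0,1->2] -> levels [1 8 5]
Step 2: flows [2->0,1->2] -> levels [2 7 5]
Step 3: flows [2->0,1->2] -> levels [3 6 5]
Step 4: flows [2->0,1->2] -> levels [4 5 5]
Step 5: flows [2->0,1=2] -> levels [5 5 4]
Tank 2 first reaches <=4 at step 5

Answer: 5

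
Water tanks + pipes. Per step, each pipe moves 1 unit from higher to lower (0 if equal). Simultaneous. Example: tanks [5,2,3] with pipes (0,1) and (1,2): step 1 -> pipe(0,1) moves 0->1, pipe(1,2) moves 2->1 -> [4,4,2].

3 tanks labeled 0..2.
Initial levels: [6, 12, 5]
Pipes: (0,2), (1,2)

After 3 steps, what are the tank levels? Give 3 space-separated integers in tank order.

Step 1: flows [0->2,1->2] -> levels [5 11 7]
Step 2: flows [2->0,1->2] -> levels [6 10 7]
Step 3: flows [2->0,1->2] -> levels [7 9 7]

Answer: 7 9 7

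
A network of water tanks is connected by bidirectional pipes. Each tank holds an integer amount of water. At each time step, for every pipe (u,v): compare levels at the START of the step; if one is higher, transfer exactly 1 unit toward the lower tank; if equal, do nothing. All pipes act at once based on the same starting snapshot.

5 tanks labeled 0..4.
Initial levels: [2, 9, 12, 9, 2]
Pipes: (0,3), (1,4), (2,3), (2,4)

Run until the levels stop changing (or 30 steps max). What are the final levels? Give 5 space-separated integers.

Answer: 6 6 6 8 8

Derivation:
Step 1: flows [3->0,1->4,2->3,2->4] -> levels [3 8 10 9 4]
Step 2: flows [3->0,1->4,2->3,2->4] -> levels [4 7 8 9 6]
Step 3: flows [3->0,1->4,3->2,2->4] -> levels [5 6 8 7 8]
Step 4: flows [3->0,4->1,2->3,2=4] -> levels [6 7 7 7 7]
Step 5: flows [3->0,1=4,2=3,2=4] -> levels [7 7 7 6 7]
Step 6: flows [0->3,1=4,2->3,2=4] -> levels [6 7 6 8 7]
Step 7: flows [3->0,1=4,3->2,4->2] -> levels [7 7 8 6 6]
Step 8: flows [0->3,1->4,2->3,2->4] -> levels [6 6 6 8 8]
Step 9: flows [3->0,4->1,3->2,4->2] -> levels [7 7 8 6 6]
  -> period-2 cycle: step 9 state = step 7 state; never stabilizes
  -> state at step 30: (30-7) mod 2 = 1, same as step 8 -> [6 6 6 8 8]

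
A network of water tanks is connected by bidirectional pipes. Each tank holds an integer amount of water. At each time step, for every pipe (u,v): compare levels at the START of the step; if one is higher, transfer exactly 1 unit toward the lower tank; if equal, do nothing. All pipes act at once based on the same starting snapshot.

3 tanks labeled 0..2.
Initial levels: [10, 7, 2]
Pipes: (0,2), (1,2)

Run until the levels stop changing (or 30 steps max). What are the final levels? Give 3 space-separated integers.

Step 1: flows [0->2,1->2] -> levels [9 6 4]
Step 2: flows [0->2,1->2] -> levels [8 5 6]
Step 3: flows [0->2,2->1] -> levels [7 6 6]
Step 4: flows [0->2,1=2] -> levels [6 6 7]
Step 5: flows [2->0,2->1] -> levels [7 7 5]
Step 6: flows [0->2,1->2] -> levels [6 6 7]
  -> period-2 cycle: step 6 state = step 4 state; never stabilizes
  -> state at step 30: (30-4) mod 2 = 0, same as step 4 -> [6 6 7]

Answer: 6 6 7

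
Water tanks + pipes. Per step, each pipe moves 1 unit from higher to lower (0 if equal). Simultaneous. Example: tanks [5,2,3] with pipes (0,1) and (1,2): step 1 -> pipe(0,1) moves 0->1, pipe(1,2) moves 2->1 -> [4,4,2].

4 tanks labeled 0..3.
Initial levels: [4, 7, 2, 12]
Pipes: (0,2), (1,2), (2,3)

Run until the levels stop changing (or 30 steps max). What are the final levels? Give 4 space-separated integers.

Answer: 6 6 7 6

Derivation:
Step 1: flows [0->2,1->2,3->2] -> levels [3 6 5 11]
Step 2: flows [2->0,1->2,3->2] -> levels [4 5 6 10]
Step 3: flows [2->0,2->1,3->2] -> levels [5 6 5 9]
Step 4: flows [0=2,1->2,3->2] -> levels [5 5 7 8]
Step 5: flows [2->0,2->1,3->2] -> levels [6 6 6 7]
Step 6: flows [0=2,1=2,3->2] -> levels [6 6 7 6]
Step 7: flows [2->0,2->1,2->3] -> levels [7 7 4 7]
Step 8: flows [0->2,1->2,3->2] -> levels [6 6 7 6]
  -> period-2 cycle: step 8 state = step 6 state; never stabilizes
  -> state at step 30: (30-6) mod 2 = 0, same as step 6 -> [6 6 7 6]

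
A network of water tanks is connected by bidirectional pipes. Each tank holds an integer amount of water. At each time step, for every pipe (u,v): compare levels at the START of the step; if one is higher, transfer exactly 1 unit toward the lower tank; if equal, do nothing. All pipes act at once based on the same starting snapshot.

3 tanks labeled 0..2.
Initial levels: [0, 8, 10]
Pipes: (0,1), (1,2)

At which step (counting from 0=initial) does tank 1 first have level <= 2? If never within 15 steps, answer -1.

Step 1: flows [1->0,2->1] -> levels [1 8 9]
Step 2: flows [1->0,2->1] -> levels [2 8 8]
Step 3: flows [1->0,1=2] -> levels [3 7 8]
Step 4: flows [1->0,2->1] -> levels [4 7 7]
Step 5: flows [1->0,1=2] -> levels [5 6 7]
Step 6: flows [1->0,2->1] -> levels [6 6 6]
Step 7: flows [0=1,1=2] -> levels [6 6 6]
  -> stable; tank 1 stays at 6 > 2
Tank 1 never reaches <=2 within 15 steps

Answer: -1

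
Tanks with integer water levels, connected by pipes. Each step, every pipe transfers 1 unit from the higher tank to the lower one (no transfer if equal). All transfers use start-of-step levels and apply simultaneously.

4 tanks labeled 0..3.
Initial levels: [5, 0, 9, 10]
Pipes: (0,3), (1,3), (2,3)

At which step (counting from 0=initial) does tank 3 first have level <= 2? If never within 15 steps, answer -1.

Answer: -1

Derivation:
Step 1: flows [3->0,3->1,3->2] -> levels [6 1 10 7]
Step 2: flows [3->0,3->1,2->3] -> levels [7 2 9 6]
Step 3: flows [0->3,3->1,2->3] -> levels [6 3 8 7]
Step 4: flows [3->0,3->1,2->3] -> levels [7 4 7 6]
Step 5: flows [0->3,3->1,2->3] -> levels [6 5 6 7]
Step 6: flows [3->0,3->1,3->2] -> levels [7 6 7 4]
Step 7: flows [0->3,1->3,2->3] -> levels [6 5 6 7]
  -> period-2 cycle (repeats step 5); tank 3 never drops to <=2
Tank 3 never reaches <=2 within 15 steps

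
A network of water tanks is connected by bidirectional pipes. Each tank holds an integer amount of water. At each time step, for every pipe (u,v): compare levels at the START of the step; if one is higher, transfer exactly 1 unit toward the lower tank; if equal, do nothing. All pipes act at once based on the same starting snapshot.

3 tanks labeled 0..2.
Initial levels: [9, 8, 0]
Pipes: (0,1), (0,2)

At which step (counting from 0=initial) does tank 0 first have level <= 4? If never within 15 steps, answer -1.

Answer: -1

Derivation:
Step 1: flows [0->1,0->2] -> levels [7 9 1]
Step 2: flows [1->0,0->2] -> levels [7 8 2]
Step 3: flows [1->0,0->2] -> levels [7 7 3]
Step 4: flows [0=1,0->2] -> levels [6 7 4]
Step 5: flows [1->0,0->2] -> levels [6 6 5]
Step 6: flows [0=1,0->2] -> levels [5 6 6]
Step 7: flows [1->0,2->0] -> levels [7 5 5]
Step 8: flows [0->1,0->2] -> levels [5 6 6]
  -> period-2 cycle (repeats step 6); tank 0 never drops to <=4
Tank 0 never reaches <=4 within 15 steps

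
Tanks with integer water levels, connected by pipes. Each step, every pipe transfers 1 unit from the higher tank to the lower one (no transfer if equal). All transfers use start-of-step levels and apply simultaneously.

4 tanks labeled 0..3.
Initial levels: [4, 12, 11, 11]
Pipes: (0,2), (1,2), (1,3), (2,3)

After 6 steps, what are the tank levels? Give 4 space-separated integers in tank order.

Step 1: flows [2->0,1->2,1->3,2=3] -> levels [5 10 11 12]
Step 2: flows [2->0,2->1,3->1,3->2] -> levels [6 12 10 10]
Step 3: flows [2->0,1->2,1->3,2=3] -> levels [7 10 10 11]
Step 4: flows [2->0,1=2,3->1,3->2] -> levels [8 11 10 9]
Step 5: flows [2->0,1->2,1->3,2->3] -> levels [9 9 9 11]
Step 6: flows [0=2,1=2,3->1,3->2] -> levels [9 10 10 9]

Answer: 9 10 10 9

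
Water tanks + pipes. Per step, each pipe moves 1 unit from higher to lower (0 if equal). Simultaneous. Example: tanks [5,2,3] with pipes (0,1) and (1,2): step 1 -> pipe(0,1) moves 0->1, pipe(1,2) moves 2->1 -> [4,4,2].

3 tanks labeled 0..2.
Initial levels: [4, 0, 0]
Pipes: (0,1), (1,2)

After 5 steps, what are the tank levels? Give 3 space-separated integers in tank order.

Step 1: flows [0->1,1=2] -> levels [3 1 0]
Step 2: flows [0->1,1->2] -> levels [2 1 1]
Step 3: flows [0->1,1=2] -> levels [1 2 1]
Step 4: flows [1->0,1->2] -> levels [2 0 2]
Step 5: flows [0->1,2->1] -> levels [1 2 1]

Answer: 1 2 1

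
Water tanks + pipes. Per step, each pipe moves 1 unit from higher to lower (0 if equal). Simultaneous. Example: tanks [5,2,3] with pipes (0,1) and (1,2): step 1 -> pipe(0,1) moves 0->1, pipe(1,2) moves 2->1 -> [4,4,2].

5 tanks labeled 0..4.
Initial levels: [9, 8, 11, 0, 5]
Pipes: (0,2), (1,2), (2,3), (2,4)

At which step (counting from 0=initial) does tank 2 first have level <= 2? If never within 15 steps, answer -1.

Step 1: flows [2->0,2->1,2->3,2->4] -> levels [10 9 7 1 6]
Step 2: flows [0->2,1->2,2->3,2->4] -> levels [9 8 7 2 7]
Step 3: flows [0->2,1->2,2->3,2=4] -> levels [8 7 8 3 7]
Step 4: flows [0=2,2->1,2->3,2->4] -> levels [8 8 5 4 8]
Step 5: flows [0->2,1->2,2->3,4->2] -> levels [7 7 7 5 7]
Step 6: flows [0=2,1=2,2->3,2=4] -> levels [7 7 6 6 7]
Step 7: flows [0->2,1->2,2=3,4->2] -> levels [6 6 9 6 6]
Step 8: flows [2->0,2->1,2->3,2->4] -> levels [7 7 5 7 7]
Step 9: flows [0->2,1->2,3->2,4->2] -> levels [6 6 9 6 6]
  -> period-2 cycle (repeats step 7); tank 2 never drops to <=2
Tank 2 never reaches <=2 within 15 steps

Answer: -1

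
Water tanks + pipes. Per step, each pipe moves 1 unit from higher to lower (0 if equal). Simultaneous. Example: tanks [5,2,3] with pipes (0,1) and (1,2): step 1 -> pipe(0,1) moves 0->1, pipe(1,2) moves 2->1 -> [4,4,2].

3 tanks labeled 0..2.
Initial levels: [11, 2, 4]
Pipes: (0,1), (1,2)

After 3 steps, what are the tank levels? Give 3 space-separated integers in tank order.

Answer: 8 5 4

Derivation:
Step 1: flows [0->1,2->1] -> levels [10 4 3]
Step 2: flows [0->1,1->2] -> levels [9 4 4]
Step 3: flows [0->1,1=2] -> levels [8 5 4]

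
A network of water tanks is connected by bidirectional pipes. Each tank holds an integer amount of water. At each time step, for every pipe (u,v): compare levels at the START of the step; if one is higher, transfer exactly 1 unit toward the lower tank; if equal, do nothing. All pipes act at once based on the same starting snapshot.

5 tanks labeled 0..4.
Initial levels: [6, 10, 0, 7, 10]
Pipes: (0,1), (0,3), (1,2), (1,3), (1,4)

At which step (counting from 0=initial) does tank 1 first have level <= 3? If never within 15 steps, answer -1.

Answer: -1

Derivation:
Step 1: flows [1->0,3->0,1->2,1->3,1=4] -> levels [8 7 1 7 10]
Step 2: flows [0->1,0->3,1->2,1=3,4->1] -> levels [6 8 2 8 9]
Step 3: flows [1->0,3->0,1->2,1=3,4->1] -> levels [8 7 3 7 8]
Step 4: flows [0->1,0->3,1->2,1=3,4->1] -> levels [6 8 4 8 7]
Step 5: flows [1->0,3->0,1->2,1=3,1->4] -> levels [8 5 5 7 8]
Step 6: flows [0->1,0->3,1=2,3->1,4->1] -> levels [6 8 5 7 7]
Step 7: flows [1->0,3->0,1->2,1->3,1->4] -> levels [8 4 6 7 8]
Step 8: flows [0->1,0->3,2->1,3->1,4->1] -> levels [6 8 5 7 7]
  -> period-2 cycle (repeats step 6); tank 1 never drops to <=3
Tank 1 never reaches <=3 within 15 steps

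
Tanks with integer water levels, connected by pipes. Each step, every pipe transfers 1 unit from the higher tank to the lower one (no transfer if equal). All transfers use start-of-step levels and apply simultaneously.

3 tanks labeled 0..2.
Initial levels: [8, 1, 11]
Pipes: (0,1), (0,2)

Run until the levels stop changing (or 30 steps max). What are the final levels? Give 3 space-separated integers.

Answer: 6 7 7

Derivation:
Step 1: flows [0->1,2->0] -> levels [8 2 10]
Step 2: flows [0->1,2->0] -> levels [8 3 9]
Step 3: flows [0->1,2->0] -> levels [8 4 8]
Step 4: flows [0->1,0=2] -> levels [7 5 8]
Step 5: flows [0->1,2->0] -> levels [7 6 7]
Step 6: flows [0->1,0=2] -> levels [6 7 7]
Step 7: flows [1->0,2->0] -> levels [8 6 6]
Step 8: flows [0->1,0->2] -> levels [6 7 7]
  -> period-2 cycle: step 8 state = step 6 state; never stabilizes
  -> state at step 30: (30-6) mod 2 = 0, same as step 6 -> [6 7 7]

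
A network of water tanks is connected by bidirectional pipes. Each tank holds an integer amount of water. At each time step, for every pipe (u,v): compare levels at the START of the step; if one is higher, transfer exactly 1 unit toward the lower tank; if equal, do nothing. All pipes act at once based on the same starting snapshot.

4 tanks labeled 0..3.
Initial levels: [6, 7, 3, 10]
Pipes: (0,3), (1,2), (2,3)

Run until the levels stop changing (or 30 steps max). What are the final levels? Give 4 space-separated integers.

Answer: 8 5 7 6

Derivation:
Step 1: flows [3->0,1->2,3->2] -> levels [7 6 5 8]
Step 2: flows [3->0,1->2,3->2] -> levels [8 5 7 6]
Step 3: flows [0->3,2->1,2->3] -> levels [7 6 5 8]
  -> period-2 cycle: step 3 state = step 1 state; never stabilizes
  -> state at step 30: (30-1) mod 2 = 1, same as step 2 -> [8 5 7 6]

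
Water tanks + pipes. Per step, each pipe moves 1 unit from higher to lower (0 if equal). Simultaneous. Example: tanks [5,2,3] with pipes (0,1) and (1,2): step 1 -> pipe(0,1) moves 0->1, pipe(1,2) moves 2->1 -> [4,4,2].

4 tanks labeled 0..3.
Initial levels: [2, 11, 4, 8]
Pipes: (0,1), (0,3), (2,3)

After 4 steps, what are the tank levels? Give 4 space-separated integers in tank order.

Step 1: flows [1->0,3->0,3->2] -> levels [4 10 5 6]
Step 2: flows [1->0,3->0,3->2] -> levels [6 9 6 4]
Step 3: flows [1->0,0->3,2->3] -> levels [6 8 5 6]
Step 4: flows [1->0,0=3,3->2] -> levels [7 7 6 5]

Answer: 7 7 6 5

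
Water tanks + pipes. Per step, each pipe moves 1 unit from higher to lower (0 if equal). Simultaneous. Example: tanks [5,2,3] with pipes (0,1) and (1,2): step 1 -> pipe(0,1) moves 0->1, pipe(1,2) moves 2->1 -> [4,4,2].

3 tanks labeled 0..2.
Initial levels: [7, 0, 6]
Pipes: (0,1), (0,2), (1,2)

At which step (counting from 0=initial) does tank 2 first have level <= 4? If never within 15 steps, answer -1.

Answer: 2

Derivation:
Step 1: flows [0->1,0->2,2->1] -> levels [5 2 6]
Step 2: flows [0->1,2->0,2->1] -> levels [5 4 4]
Tank 2 first reaches <=4 at step 2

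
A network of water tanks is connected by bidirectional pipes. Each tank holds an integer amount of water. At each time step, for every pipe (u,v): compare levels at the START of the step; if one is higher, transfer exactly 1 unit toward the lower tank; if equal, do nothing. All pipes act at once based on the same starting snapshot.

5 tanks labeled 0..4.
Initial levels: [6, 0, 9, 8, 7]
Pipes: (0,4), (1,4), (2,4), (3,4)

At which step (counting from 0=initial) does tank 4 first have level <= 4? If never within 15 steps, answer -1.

Answer: 5

Derivation:
Step 1: flows [4->0,4->1,2->4,3->4] -> levels [7 1 8 7 7]
Step 2: flows [0=4,4->1,2->4,3=4] -> levels [7 2 7 7 7]
Step 3: flows [0=4,4->1,2=4,3=4] -> levels [7 3 7 7 6]
Step 4: flows [0->4,4->1,2->4,3->4] -> levels [6 4 6 6 8]
Step 5: flows [4->0,4->1,4->2,4->3] -> levels [7 5 7 7 4]
Tank 4 first reaches <=4 at step 5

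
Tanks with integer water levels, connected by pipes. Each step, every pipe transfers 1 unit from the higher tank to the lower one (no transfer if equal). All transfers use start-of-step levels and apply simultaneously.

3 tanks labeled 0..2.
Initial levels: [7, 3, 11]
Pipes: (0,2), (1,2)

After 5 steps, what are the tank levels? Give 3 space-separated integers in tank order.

Step 1: flows [2->0,2->1] -> levels [8 4 9]
Step 2: flows [2->0,2->1] -> levels [9 5 7]
Step 3: flows [0->2,2->1] -> levels [8 6 7]
Step 4: flows [0->2,2->1] -> levels [7 7 7]
Step 5: flows [0=2,1=2] -> levels [7 7 7]

Answer: 7 7 7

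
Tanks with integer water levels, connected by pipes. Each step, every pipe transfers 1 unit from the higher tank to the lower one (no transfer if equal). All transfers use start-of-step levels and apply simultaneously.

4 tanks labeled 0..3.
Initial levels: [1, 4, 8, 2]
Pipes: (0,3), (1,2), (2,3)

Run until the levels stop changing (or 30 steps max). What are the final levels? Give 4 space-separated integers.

Step 1: flows [3->0,2->1,2->3] -> levels [2 5 6 2]
Step 2: flows [0=3,2->1,2->3] -> levels [2 6 4 3]
Step 3: flows [3->0,1->2,2->3] -> levels [3 5 4 3]
Step 4: flows [0=3,1->2,2->3] -> levels [3 4 4 4]
Step 5: flows [3->0,1=2,2=3] -> levels [4 4 4 3]
Step 6: flows [0->3,1=2,2->3] -> levels [3 4 3 5]
Step 7: flows [3->0,1->2,3->2] -> levels [4 3 5 3]
Step 8: flows [0->3,2->1,2->3] -> levels [3 4 3 5]
  -> period-2 cycle: step 8 state = step 6 state; never stabilizes
  -> state at step 30: (30-6) mod 2 = 0, same as step 6 -> [3 4 3 5]

Answer: 3 4 3 5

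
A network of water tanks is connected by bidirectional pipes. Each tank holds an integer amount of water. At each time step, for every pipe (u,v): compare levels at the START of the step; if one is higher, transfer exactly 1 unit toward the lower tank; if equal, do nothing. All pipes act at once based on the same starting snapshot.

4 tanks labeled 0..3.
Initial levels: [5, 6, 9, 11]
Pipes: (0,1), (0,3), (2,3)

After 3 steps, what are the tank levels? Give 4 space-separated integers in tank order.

Answer: 7 7 9 8

Derivation:
Step 1: flows [1->0,3->0,3->2] -> levels [7 5 10 9]
Step 2: flows [0->1,3->0,2->3] -> levels [7 6 9 9]
Step 3: flows [0->1,3->0,2=3] -> levels [7 7 9 8]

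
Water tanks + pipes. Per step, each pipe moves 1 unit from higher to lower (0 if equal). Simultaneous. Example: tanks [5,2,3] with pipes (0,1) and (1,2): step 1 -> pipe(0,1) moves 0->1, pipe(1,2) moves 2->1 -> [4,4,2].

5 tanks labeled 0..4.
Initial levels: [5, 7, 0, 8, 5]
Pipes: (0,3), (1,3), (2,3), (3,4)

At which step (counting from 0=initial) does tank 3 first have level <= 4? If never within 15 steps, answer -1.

Answer: 1

Derivation:
Step 1: flows [3->0,3->1,3->2,3->4] -> levels [6 8 1 4 6]
Tank 3 first reaches <=4 at step 1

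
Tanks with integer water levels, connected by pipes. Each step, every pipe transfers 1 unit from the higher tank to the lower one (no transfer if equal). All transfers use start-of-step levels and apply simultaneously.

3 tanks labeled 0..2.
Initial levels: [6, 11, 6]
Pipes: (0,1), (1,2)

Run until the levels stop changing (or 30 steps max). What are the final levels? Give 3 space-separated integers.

Answer: 8 7 8

Derivation:
Step 1: flows [1->0,1->2] -> levels [7 9 7]
Step 2: flows [1->0,1->2] -> levels [8 7 8]
Step 3: flows [0->1,2->1] -> levels [7 9 7]
  -> period-2 cycle: step 3 state = step 1 state; never stabilizes
  -> state at step 30: (30-1) mod 2 = 1, same as step 2 -> [8 7 8]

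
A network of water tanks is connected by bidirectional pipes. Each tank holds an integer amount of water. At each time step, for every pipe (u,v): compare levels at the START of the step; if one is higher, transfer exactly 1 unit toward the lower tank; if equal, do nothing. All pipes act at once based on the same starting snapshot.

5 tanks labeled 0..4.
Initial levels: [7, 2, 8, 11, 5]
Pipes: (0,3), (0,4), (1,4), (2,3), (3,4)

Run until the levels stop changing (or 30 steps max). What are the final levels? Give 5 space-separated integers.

Answer: 6 6 8 5 8

Derivation:
Step 1: flows [3->0,0->4,4->1,3->2,3->4] -> levels [7 3 9 8 6]
Step 2: flows [3->0,0->4,4->1,2->3,3->4] -> levels [7 4 8 7 7]
Step 3: flows [0=3,0=4,4->1,2->3,3=4] -> levels [7 5 7 8 6]
Step 4: flows [3->0,0->4,4->1,3->2,3->4] -> levels [7 6 8 5 7]
Step 5: flows [0->3,0=4,4->1,2->3,4->3] -> levels [6 7 7 8 5]
Step 6: flows [3->0,0->4,1->4,3->2,3->4] -> levels [6 6 8 5 8]
Step 7: flows [0->3,4->0,4->1,2->3,4->3] -> levels [6 7 7 8 5]
  -> period-2 cycle: step 7 state = step 5 state; never stabilizes
  -> state at step 30: (30-5) mod 2 = 1, same as step 6 -> [6 6 8 5 8]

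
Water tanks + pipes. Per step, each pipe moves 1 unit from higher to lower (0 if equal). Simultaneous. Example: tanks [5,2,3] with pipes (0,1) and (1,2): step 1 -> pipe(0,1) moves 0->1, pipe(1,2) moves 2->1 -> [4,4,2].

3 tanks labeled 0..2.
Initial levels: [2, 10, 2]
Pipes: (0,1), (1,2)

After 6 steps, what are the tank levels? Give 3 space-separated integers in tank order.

Answer: 4 6 4

Derivation:
Step 1: flows [1->0,1->2] -> levels [3 8 3]
Step 2: flows [1->0,1->2] -> levels [4 6 4]
Step 3: flows [1->0,1->2] -> levels [5 4 5]
Step 4: flows [0->1,2->1] -> levels [4 6 4]
  -> period-2 cycle: step 4 state = step 2 state
  -> state at step 6: (6-2) mod 2 = 0, same as step 2 -> [4 6 4]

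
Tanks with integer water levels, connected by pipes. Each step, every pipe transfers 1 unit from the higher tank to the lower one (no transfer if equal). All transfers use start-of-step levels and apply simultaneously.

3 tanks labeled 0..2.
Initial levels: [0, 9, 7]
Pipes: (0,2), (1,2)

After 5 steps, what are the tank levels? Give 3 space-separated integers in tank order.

Answer: 5 6 5

Derivation:
Step 1: flows [2->0,1->2] -> levels [1 8 7]
Step 2: flows [2->0,1->2] -> levels [2 7 7]
Step 3: flows [2->0,1=2] -> levels [3 7 6]
Step 4: flows [2->0,1->2] -> levels [4 6 6]
Step 5: flows [2->0,1=2] -> levels [5 6 5]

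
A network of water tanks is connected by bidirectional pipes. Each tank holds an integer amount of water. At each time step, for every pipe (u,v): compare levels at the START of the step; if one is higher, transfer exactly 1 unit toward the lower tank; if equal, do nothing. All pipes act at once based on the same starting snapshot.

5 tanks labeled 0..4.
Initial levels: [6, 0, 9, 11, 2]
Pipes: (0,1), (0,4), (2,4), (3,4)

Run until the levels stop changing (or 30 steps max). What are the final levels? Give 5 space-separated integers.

Answer: 6 4 7 7 4

Derivation:
Step 1: flows [0->1,0->4,2->4,3->4] -> levels [4 1 8 10 5]
Step 2: flows [0->1,4->0,2->4,3->4] -> levels [4 2 7 9 6]
Step 3: flows [0->1,4->0,2->4,3->4] -> levels [4 3 6 8 7]
Step 4: flows [0->1,4->0,4->2,3->4] -> levels [4 4 7 7 6]
Step 5: flows [0=1,4->0,2->4,3->4] -> levels [5 4 6 6 7]
Step 6: flows [0->1,4->0,4->2,4->3] -> levels [5 5 7 7 4]
Step 7: flows [0=1,0->4,2->4,3->4] -> levels [4 5 6 6 7]
Step 8: flows [1->0,4->0,4->2,4->3] -> levels [6 4 7 7 4]
Step 9: flows [0->1,0->4,2->4,3->4] -> levels [4 5 6 6 7]
  -> period-2 cycle: step 9 state = step 7 state; never stabilizes
  -> state at step 30: (30-7) mod 2 = 1, same as step 8 -> [6 4 7 7 4]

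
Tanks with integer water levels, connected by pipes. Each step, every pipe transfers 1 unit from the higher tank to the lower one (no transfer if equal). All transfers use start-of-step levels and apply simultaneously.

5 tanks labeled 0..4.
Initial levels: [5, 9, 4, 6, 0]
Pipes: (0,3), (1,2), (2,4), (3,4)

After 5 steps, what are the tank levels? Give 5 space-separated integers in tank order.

Answer: 4 5 6 5 4

Derivation:
Step 1: flows [3->0,1->2,2->4,3->4] -> levels [6 8 4 4 2]
Step 2: flows [0->3,1->2,2->4,3->4] -> levels [5 7 4 4 4]
Step 3: flows [0->3,1->2,2=4,3=4] -> levels [4 6 5 5 4]
Step 4: flows [3->0,1->2,2->4,3->4] -> levels [5 5 5 3 6]
Step 5: flows [0->3,1=2,4->2,4->3] -> levels [4 5 6 5 4]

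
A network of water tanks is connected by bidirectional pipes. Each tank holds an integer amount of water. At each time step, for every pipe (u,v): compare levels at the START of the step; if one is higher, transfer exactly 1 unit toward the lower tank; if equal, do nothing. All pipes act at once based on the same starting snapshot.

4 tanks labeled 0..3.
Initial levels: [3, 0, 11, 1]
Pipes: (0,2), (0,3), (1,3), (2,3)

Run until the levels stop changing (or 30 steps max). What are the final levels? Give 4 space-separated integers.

Answer: 4 3 3 5

Derivation:
Step 1: flows [2->0,0->3,3->1,2->3] -> levels [3 1 9 2]
Step 2: flows [2->0,0->3,3->1,2->3] -> levels [3 2 7 3]
Step 3: flows [2->0,0=3,3->1,2->3] -> levels [4 3 5 3]
Step 4: flows [2->0,0->3,1=3,2->3] -> levels [4 3 3 5]
Step 5: flows [0->2,3->0,3->1,3->2] -> levels [4 4 5 2]
Step 6: flows [2->0,0->3,1->3,2->3] -> levels [4 3 3 5]
  -> period-2 cycle: step 6 state = step 4 state; never stabilizes
  -> state at step 30: (30-4) mod 2 = 0, same as step 4 -> [4 3 3 5]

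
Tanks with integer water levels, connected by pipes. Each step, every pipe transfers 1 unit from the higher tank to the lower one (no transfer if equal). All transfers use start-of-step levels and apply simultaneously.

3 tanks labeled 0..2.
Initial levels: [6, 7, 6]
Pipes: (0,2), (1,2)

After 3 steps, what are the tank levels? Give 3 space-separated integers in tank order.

Step 1: flows [0=2,1->2] -> levels [6 6 7]
Step 2: flows [2->0,2->1] -> levels [7 7 5]
Step 3: flows [0->2,1->2] -> levels [6 6 7]

Answer: 6 6 7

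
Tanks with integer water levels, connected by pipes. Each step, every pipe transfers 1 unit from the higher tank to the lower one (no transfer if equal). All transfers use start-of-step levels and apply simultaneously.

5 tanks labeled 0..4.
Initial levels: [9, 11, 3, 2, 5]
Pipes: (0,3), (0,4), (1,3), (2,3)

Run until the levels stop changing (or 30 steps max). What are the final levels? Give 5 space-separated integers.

Step 1: flows [0->3,0->4,1->3,2->3] -> levels [7 10 2 5 6]
Step 2: flows [0->3,0->4,1->3,3->2] -> levels [5 9 3 6 7]
Step 3: flows [3->0,4->0,1->3,3->2] -> levels [7 8 4 5 6]
Step 4: flows [0->3,0->4,1->3,3->2] -> levels [5 7 5 6 7]
Step 5: flows [3->0,4->0,1->3,3->2] -> levels [7 6 6 5 6]
Step 6: flows [0->3,0->4,1->3,2->3] -> levels [5 5 5 8 7]
Step 7: flows [3->0,4->0,3->1,3->2] -> levels [7 6 6 5 6]
  -> period-2 cycle: step 7 state = step 5 state; never stabilizes
  -> state at step 30: (30-5) mod 2 = 1, same as step 6 -> [5 5 5 8 7]

Answer: 5 5 5 8 7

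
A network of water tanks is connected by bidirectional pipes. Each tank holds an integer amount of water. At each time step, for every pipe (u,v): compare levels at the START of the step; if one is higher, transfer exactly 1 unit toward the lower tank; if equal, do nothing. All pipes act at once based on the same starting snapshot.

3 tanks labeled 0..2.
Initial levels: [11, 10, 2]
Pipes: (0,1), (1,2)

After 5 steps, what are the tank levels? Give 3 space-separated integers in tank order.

Step 1: flows [0->1,1->2] -> levels [10 10 3]
Step 2: flows [0=1,1->2] -> levels [10 9 4]
Step 3: flows [0->1,1->2] -> levels [9 9 5]
Step 4: flows [0=1,1->2] -> levels [9 8 6]
Step 5: flows [0->1,1->2] -> levels [8 8 7]

Answer: 8 8 7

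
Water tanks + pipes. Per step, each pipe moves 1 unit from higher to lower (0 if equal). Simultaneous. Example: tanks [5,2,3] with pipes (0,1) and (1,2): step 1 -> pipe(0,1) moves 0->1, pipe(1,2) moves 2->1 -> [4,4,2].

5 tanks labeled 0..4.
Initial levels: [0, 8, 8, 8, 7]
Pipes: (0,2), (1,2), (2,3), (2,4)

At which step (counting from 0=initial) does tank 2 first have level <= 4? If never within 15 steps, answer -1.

Step 1: flows [2->0,1=2,2=3,2->4] -> levels [1 8 6 8 8]
Step 2: flows [2->0,1->2,3->2,4->2] -> levels [2 7 8 7 7]
Step 3: flows [2->0,2->1,2->3,2->4] -> levels [3 8 4 8 8]
Tank 2 first reaches <=4 at step 3

Answer: 3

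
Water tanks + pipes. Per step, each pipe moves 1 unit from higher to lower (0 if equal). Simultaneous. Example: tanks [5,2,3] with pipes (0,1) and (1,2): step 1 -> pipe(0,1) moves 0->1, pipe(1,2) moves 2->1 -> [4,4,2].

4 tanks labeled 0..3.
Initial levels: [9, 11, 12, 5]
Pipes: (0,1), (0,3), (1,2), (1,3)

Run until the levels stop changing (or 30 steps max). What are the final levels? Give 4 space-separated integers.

Answer: 10 7 10 10

Derivation:
Step 1: flows [1->0,0->3,2->1,1->3] -> levels [9 10 11 7]
Step 2: flows [1->0,0->3,2->1,1->3] -> levels [9 9 10 9]
Step 3: flows [0=1,0=3,2->1,1=3] -> levels [9 10 9 9]
Step 4: flows [1->0,0=3,1->2,1->3] -> levels [10 7 10 10]
Step 5: flows [0->1,0=3,2->1,3->1] -> levels [9 10 9 9]
  -> period-2 cycle: step 5 state = step 3 state; never stabilizes
  -> state at step 30: (30-3) mod 2 = 1, same as step 4 -> [10 7 10 10]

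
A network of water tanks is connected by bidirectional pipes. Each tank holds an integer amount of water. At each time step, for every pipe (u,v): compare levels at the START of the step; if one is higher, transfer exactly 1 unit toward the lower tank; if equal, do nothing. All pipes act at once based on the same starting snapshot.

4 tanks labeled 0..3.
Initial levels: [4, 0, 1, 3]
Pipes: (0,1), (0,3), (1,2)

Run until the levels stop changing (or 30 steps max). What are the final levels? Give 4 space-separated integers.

Step 1: flows [0->1,0->3,2->1] -> levels [2 2 0 4]
Step 2: flows [0=1,3->0,1->2] -> levels [3 1 1 3]
Step 3: flows [0->1,0=3,1=2] -> levels [2 2 1 3]
Step 4: flows [0=1,3->0,1->2] -> levels [3 1 2 2]
Step 5: flows [0->1,0->3,2->1] -> levels [1 3 1 3]
Step 6: flows [1->0,3->0,1->2] -> levels [3 1 2 2]
  -> period-2 cycle: step 6 state = step 4 state; never stabilizes
  -> state at step 30: (30-4) mod 2 = 0, same as step 4 -> [3 1 2 2]

Answer: 3 1 2 2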